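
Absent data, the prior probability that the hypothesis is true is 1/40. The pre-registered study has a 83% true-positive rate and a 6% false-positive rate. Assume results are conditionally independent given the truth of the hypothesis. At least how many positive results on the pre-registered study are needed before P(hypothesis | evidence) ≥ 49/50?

Prior odds: 0.025 ÷ 0.975 = 1/39.
Likelihood ratio of a positive result = 0.83/0.06 = 83/6.
Target odds: 0.98 ÷ 0.02 = 49.
Need (1/39) × (83/6)ⁿ ≥ 49, i.e. (83/6)ⁿ ≥ 1911.
(83/6)² = 6889/36 falls short of 1911 but (83/6)³ = 571787/216 reaches it, so n = 3.

3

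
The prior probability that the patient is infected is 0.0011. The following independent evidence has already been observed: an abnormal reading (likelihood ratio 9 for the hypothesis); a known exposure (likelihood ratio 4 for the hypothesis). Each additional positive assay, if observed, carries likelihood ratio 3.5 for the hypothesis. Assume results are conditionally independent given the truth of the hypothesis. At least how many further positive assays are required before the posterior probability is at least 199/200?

Prior odds = 0.0011/0.9989 = 11/9989.
Combined Bayes factor of the evidence already in hand = 9 × 4 = 36.
Odds after that evidence = (11/9989) × 36 = 396/9989.
Target odds = 0.995/0.005 = 199.
Need 3.5ⁿ ≥ 199 ÷ (396/9989) = 1987811/396.
3.5⁶ = 1838.265625 falls short of 1987811/396 but 3.5⁷ = 823543/128 reaches it, so n = 7.

7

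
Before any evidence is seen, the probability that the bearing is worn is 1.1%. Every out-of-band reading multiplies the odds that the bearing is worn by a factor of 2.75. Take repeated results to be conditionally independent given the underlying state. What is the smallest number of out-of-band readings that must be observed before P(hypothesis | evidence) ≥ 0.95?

8

Prior odds = 0.011/0.989 = 11/989.
Likelihood ratio per out-of-band reading = 2.75.
Target posterior odds = 0.95/0.05 = 19.
Need (11/989) × 2.75ⁿ ≥ 19, i.e. 2.75ⁿ ≥ 18791/11.
2.75⁷ = 19487171/16384 falls short of 18791/11 but 2.75⁸ = 214358881/65536 reaches it, so n = 8.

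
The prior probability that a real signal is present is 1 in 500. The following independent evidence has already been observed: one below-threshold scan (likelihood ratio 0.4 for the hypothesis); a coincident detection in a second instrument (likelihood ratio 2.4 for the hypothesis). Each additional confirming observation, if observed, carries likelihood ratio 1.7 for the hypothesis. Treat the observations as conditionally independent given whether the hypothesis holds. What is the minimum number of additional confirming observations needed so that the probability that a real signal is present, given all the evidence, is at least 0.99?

Prior odds = 0.002/0.998 = 1/499.
Combined Bayes factor of the evidence already in hand = 0.4 × 2.4 = 0.96.
Odds after that evidence = (1/499) × 0.96 = 24/12475.
Target odds = 0.99/0.01 = 99.
Need 1.7ⁿ ≥ 99 ÷ (24/12475) = 51459.375.
1.7²⁰ ≈40642.3 falls short of 51459.375 but 1.7²¹ ≈69091.9 reaches it, so n = 21.

21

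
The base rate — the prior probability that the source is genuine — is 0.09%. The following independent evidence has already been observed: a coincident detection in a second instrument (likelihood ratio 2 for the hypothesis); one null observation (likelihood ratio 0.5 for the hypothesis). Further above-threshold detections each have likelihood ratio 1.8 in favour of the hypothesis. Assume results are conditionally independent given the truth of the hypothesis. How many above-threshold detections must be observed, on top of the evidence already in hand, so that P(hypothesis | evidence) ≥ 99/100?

Prior odds = 0.0009/0.9991 = 9/9991.
Combined Bayes factor of the evidence already in hand = 2 × 0.5 = 1.
Odds after that evidence = (9/9991) × 1 = 9/9991.
Target odds = 0.99/0.01 = 99.
Need 1.8ⁿ ≥ 99 ÷ (9/9991) = 109901.
1.8¹⁹ ≈70823.5 falls short of 109901 but 1.8²⁰ ≈127482 reaches it, so n = 20.

20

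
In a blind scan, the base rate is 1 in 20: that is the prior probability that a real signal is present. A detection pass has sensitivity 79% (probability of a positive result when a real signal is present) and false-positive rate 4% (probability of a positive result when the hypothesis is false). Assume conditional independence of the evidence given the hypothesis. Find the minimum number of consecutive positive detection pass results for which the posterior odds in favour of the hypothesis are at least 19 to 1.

Prior odds: 0.05 ÷ 0.95 = 1/19.
Likelihood ratio of a positive result = 0.79/0.04 = 19.75.
Target odds = 19.
Need (1/19) × 19.75ⁿ ≥ 19, i.e. 19.75ⁿ ≥ 361.
19.75¹ = 19.75 falls short of 361 but 19.75² = 390.0625 reaches it, so n = 2.

2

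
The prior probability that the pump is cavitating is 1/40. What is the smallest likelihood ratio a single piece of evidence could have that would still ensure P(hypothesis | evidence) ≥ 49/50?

1911

Prior odds = 0.025/0.975 = 1/39.
Target odds = 0.98/0.02 = 49.
Required Bayes factor = 49 ÷ (1/39) = 1911.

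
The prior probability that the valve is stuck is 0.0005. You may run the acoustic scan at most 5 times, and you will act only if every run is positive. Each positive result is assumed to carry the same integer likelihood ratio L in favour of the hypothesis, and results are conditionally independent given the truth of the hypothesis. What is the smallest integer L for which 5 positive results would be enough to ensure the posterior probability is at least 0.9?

8

Prior odds = 0.0005/0.9995 = 1/1999.
Target odds = 0.9/0.1 = 9.
Need L⁵ ≥ 9 ÷ (1/1999) = 17991.
7⁵ = 16807 < 17991 ≤ 32768 = 8⁵, so L = 8.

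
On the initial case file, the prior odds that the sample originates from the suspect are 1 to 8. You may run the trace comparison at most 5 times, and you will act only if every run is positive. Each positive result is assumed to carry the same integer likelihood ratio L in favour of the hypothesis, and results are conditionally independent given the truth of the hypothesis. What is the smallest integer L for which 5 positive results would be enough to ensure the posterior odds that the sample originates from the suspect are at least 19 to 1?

Prior odds = 0.125.
Target odds = 19.
Need L⁵ ≥ 19 ÷ 0.125 = 152.
2⁵ = 32 < 152 ≤ 243 = 3⁵, so L = 3.

3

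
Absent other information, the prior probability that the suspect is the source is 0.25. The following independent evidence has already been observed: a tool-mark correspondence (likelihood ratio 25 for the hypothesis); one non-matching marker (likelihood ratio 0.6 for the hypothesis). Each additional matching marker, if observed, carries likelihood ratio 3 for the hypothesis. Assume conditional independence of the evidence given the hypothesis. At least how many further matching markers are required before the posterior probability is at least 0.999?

Prior odds = 0.25/0.75 = 1/3.
Combined Bayes factor of the evidence already in hand = 25 × 0.6 = 15.
Odds after that evidence = (1/3) × 15 = 5.
Target odds = 0.999/0.001 = 999.
Need 3ⁿ ≥ 999 ÷ 5 = 199.8.
3⁴ = 81 falls short of 199.8 but 3⁵ = 243 reaches it, so n = 5.

5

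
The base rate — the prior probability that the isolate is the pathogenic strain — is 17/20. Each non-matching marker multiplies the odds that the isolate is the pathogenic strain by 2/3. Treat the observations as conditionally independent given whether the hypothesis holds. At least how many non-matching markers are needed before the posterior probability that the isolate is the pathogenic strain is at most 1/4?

Prior odds: 0.85 ÷ 0.15 = 17/3.
Likelihood ratio per non-matching marker = 2/3.
Target posterior odds = 0.25/0.75 = 1/3.
Need (17/3) × (2/3)ⁿ ≤ 1/3, i.e. (2/3)ⁿ ≤ 1/17.
(2/3)⁶ = 64/729 is still above 1/17 but (2/3)⁷ = 128/2187 is at or below it, so n = 7.

7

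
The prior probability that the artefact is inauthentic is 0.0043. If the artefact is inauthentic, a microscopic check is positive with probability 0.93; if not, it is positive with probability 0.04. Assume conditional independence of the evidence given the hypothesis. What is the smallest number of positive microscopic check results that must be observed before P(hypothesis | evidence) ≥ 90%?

Prior odds = 0.0043/0.9957 = 43/9957.
Likelihood ratio of a positive = 0.93/0.04 = 23.25.
Target odds: 0.9 ÷ 0.1 = 9.
Need (43/9957) × 23.25ⁿ ≥ 9, i.e. 23.25ⁿ ≥ 89613/43.
23.25² = 540.5625 falls short of 89613/43 but 23.25³ = 804357/64 reaches it, so n = 3.

3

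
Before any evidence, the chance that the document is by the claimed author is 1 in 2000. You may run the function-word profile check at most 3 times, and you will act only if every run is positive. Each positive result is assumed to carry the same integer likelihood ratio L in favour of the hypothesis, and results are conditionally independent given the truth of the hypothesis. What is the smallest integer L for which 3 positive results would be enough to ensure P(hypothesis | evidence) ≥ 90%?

27

Prior odds = 0.0005/0.9995 = 1/1999.
Target odds = 0.9/0.1 = 9.
Need L³ ≥ 9 ÷ (1/1999) = 17991.
26³ = 17576 < 17991 ≤ 19683 = 27³, so L = 27.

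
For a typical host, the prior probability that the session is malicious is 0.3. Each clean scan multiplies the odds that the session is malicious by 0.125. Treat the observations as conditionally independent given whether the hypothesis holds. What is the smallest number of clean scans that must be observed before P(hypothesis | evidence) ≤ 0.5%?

3

Prior odds: 0.3 ÷ 0.7 = 3/7.
Likelihood ratio per clean scan = 0.125.
Target odds: 0.005 ÷ 0.995 = 1/199.
Need (3/7) × 0.125ⁿ ≤ 1/199, i.e. 0.125ⁿ ≤ 7/597.
0.125² = 0.015625 is still above 7/597 but 0.125³ = 0.001953125 is at or below it, so n = 3.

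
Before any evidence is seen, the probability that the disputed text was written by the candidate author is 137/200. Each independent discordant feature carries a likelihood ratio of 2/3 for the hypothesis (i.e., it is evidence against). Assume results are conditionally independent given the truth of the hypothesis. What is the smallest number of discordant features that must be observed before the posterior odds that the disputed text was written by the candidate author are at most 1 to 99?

14

Prior odds = 0.685/0.315 = 137/63.
Likelihood ratio per discordant feature = 2/3.
Target odds = 1/99.
Need (137/63) × (2/3)ⁿ ≤ 1/99, i.e. (2/3)ⁿ ≤ 7/1507.
(2/3)¹³ = 8192/1594323 is still above 7/1507 but (2/3)¹⁴ = 16384/4782969 is at or below it, so n = 14.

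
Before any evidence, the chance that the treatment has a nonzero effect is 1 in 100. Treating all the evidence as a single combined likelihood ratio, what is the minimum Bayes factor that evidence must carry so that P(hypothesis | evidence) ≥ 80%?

Prior odds = 0.01/0.99 = 1/99.
Target odds = 0.8/0.2 = 4.
Required Bayes factor = 4 ÷ (1/99) = 396.

396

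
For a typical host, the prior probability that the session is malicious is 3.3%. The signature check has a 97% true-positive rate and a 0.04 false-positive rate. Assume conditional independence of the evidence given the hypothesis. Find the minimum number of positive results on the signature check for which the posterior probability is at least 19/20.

Prior odds = 0.033/0.967 = 33/967.
Likelihood ratio of a positive result = 0.97/0.04 = 24.25.
Target odds: 0.95 ÷ 0.05 = 19.
Need (33/967) × 24.25ⁿ ≥ 19, i.e. 24.25ⁿ ≥ 18373/33.
24.25¹ = 24.25 falls short of 18373/33 but 24.25² = 588.0625 reaches it, so n = 2.

2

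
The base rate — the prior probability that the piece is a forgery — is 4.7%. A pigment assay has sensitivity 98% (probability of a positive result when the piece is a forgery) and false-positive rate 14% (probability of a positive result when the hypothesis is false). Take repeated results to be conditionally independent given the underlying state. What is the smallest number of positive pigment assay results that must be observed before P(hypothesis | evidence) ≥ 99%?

4

Prior odds = 0.047/0.953 = 47/953.
Likelihood ratio of a positive result = 0.98/0.14 = 7.
Target odds: 0.99 ÷ 0.01 = 99.
Need (47/953) × 7ⁿ ≥ 99, i.e. 7ⁿ ≥ 94347/47.
7³ = 343 falls short of 94347/47 but 7⁴ = 2401 reaches it, so n = 4.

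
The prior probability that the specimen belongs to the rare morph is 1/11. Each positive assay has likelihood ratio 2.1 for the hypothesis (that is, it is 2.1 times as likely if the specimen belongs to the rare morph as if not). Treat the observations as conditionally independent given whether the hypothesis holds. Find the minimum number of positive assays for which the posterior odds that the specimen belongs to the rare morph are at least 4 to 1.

5

Prior odds: (1/11) ÷ (10/11) = 0.1.
Likelihood ratio per positive assay = 2.1.
Target odds = 4.
Need 0.1 × 2.1ⁿ ≥ 4, i.e. 2.1ⁿ ≥ 40.
2.1⁴ = 19.4481 falls short of 40 but 2.1⁵ = 4084101/100000 reaches it, so n = 5.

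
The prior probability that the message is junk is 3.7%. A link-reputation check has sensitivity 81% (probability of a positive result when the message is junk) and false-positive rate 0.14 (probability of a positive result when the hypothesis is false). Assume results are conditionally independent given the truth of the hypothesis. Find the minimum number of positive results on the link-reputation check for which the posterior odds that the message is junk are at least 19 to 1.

Prior odds = 0.037/0.963 = 37/963.
Likelihood ratio of a positive result = 0.81/0.14 = 81/14.
Target odds = 19.
Need (37/963) × (81/14)ⁿ ≥ 19, i.e. (81/14)ⁿ ≥ 18297/37.
(81/14)³ = 531441/2744 falls short of 18297/37 but (81/14)⁴ = 43046721/38416 reaches it, so n = 4.

4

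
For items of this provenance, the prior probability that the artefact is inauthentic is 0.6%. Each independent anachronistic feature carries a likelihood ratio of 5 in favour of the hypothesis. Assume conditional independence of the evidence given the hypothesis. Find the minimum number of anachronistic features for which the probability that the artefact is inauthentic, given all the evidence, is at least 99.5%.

Prior odds: 0.006 ÷ 0.994 = 3/497.
Likelihood ratio per anachronistic feature = 5.
Target posterior odds = 0.995/0.005 = 199.
Need (3/497) × 5ⁿ ≥ 199, i.e. 5ⁿ ≥ 98903/3.
5⁶ = 15625 falls short of 98903/3 but 5⁷ = 78125 reaches it, so n = 7.

7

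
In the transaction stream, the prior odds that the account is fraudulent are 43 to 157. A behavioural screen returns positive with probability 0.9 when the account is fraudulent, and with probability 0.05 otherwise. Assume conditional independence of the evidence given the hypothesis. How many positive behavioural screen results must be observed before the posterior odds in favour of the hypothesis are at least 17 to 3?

2

Prior odds = 43/157.
Likelihood ratio of a positive result = 0.9/0.05 = 18.
Target odds = 17/3.
Require 18ⁿ ≥ 17/3 ÷ (43/157) = 2669/129.
18¹ = 18 falls short of 2669/129 but 18² = 324 reaches it, so n = 2.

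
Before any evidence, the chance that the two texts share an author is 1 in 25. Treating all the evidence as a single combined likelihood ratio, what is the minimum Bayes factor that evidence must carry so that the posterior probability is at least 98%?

Prior odds = 0.04/0.96 = 1/24.
Target odds = 0.98/0.02 = 49.
Required Bayes factor = 49 ÷ (1/24) = 1176.

1176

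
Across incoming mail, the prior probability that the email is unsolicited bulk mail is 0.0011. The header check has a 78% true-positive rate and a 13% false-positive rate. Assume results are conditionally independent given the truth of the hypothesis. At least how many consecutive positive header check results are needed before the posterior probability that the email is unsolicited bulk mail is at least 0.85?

Prior odds = 0.0011/0.9989 = 11/9989.
Likelihood ratio of a positive result = 0.78/0.13 = 6.
Target posterior odds = 0.85/0.15 = 17/3.
Need (11/9989) × 6ⁿ ≥ 17/3, i.e. 6ⁿ ≥ 169813/33.
6⁴ = 1296 falls short of 169813/33 but 6⁵ = 7776 reaches it, so n = 5.

5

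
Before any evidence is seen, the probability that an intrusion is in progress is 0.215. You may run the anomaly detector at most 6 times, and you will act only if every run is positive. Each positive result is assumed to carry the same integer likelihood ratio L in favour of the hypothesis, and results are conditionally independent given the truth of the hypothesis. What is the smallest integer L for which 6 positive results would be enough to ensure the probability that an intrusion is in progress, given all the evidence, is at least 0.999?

4

Prior odds = 0.215/0.785 = 43/157.
Target odds = 0.999/0.001 = 999.
Need L⁶ ≥ 999 ÷ (43/157) = 156843/43.
3⁶ = 729 < 156843/43 ≤ 4096 = 4⁶, so L = 4.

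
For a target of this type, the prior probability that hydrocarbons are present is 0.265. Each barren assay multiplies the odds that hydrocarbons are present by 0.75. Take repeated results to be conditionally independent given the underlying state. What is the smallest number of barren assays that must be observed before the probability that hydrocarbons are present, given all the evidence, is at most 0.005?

Prior odds = 0.265/0.735 = 53/147.
Likelihood ratio per barren assay = 0.75.
Target posterior odds = 0.005/0.995 = 1/199.
Need (53/147) × 0.75ⁿ ≤ 1/199, i.e. 0.75ⁿ ≤ 147/10547.
0.75¹⁴ = 4782969/268435456 is still above 147/10547 but 0.75¹⁵ ≈0.0133635 is at or below it, so n = 15.

15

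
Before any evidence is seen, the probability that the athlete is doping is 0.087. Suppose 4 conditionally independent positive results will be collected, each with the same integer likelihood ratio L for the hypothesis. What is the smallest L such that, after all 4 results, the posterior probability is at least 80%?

Prior odds = 0.087/0.913 = 87/913.
Target odds = 0.8/0.2 = 4.
Need L⁴ ≥ 4 ÷ (87/913) = 3652/87.
2⁴ = 16 < 3652/87 ≤ 81 = 3⁴, so L = 3.

3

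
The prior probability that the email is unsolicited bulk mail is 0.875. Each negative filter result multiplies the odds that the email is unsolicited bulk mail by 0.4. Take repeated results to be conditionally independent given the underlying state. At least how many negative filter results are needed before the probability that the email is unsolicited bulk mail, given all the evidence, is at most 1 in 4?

4

Prior odds = 0.875/0.125 = 7.
Likelihood ratio per negative filter result = 0.4.
Target odds: 0.25 ÷ 0.75 = 1/3.
Require 0.4ⁿ ≤ 1/3 ÷ 7 = 1/21.
0.4³ = 0.064 is still above 1/21 but 0.4⁴ = 0.0256 is at or below it, so n = 4.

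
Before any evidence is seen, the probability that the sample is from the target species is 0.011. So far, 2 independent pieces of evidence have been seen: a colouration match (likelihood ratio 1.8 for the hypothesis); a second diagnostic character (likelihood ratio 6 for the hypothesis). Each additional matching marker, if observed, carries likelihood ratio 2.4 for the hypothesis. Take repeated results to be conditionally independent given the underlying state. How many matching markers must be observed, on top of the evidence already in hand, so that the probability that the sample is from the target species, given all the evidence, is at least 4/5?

5

Prior odds = 0.011/0.989 = 11/989.
Combined Bayes factor of the evidence already in hand = 1.8 × 6 = 10.8.
Odds after that evidence = (11/989) × 10.8 = 594/4945.
Target odds = 0.8/0.2 = 4.
Need 2.4ⁿ ≥ 4 ÷ (594/4945) = 9890/297.
2.4⁴ = 33.1776 falls short of 9890/297 but 2.4⁵ = 79.62624 reaches it, so n = 5.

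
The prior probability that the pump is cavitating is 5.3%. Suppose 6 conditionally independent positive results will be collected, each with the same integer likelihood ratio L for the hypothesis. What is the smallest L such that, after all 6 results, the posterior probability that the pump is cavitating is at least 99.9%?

6

Prior odds = 0.053/0.947 = 53/947.
Target odds = 0.999/0.001 = 999.
Need L⁶ ≥ 999 ÷ (53/947) = 946053/53.
5⁶ = 15625 < 946053/53 ≤ 46656 = 6⁶, so L = 6.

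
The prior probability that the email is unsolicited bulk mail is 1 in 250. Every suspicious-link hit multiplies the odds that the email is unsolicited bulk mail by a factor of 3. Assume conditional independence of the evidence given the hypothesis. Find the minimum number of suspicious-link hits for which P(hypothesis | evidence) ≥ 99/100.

10

Prior odds: 0.004 ÷ 0.996 = 1/249.
Likelihood ratio per suspicious-link hit = 3.
Target posterior odds = 0.99/0.01 = 99.
Need (1/249) × 3ⁿ ≥ 99, i.e. 3ⁿ ≥ 24651.
3⁹ = 19683 falls short of 24651 but 3¹⁰ = 59049 reaches it, so n = 10.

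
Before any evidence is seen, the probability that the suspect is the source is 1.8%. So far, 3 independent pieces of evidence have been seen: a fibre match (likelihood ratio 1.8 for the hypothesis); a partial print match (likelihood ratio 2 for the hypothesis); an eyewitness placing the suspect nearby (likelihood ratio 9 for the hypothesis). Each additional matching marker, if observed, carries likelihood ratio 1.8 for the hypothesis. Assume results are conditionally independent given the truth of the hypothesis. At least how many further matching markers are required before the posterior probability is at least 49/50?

Prior odds = 0.018/0.982 = 9/491.
Combined Bayes factor of the evidence already in hand = 1.8 × 2 × 9 = 32.4.
Odds after that evidence = (9/491) × 32.4 = 1458/2455.
Target odds = 0.98/0.02 = 49.
Need 1.8ⁿ ≥ 49 ÷ (1458/2455) = 120295/1458.
1.8⁷ = 4782969/78125 falls short of 120295/1458 but 1.8⁸ = 43046721/390625 reaches it, so n = 8.

8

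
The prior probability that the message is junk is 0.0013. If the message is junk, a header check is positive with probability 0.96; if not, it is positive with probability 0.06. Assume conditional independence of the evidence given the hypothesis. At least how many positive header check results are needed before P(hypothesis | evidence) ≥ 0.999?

5

Prior odds = 0.0013/0.9987 = 13/9987.
Likelihood ratio of a positive = 0.96/0.06 = 16.
Target odds: 0.999 ÷ 0.001 = 999.
Require 16ⁿ ≥ 999 ÷ (13/9987) = 9977013/13.
16⁴ = 65536 falls short of 9977013/13 but 16⁵ = 1048576 reaches it, so n = 5.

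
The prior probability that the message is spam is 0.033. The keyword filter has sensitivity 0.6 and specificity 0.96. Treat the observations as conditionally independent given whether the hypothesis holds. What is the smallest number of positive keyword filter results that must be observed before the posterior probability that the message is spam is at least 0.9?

Prior odds = 0.033/0.967 = 33/967.
False-positive rate = 1 − 0.96 = 0.04; likelihood ratio of a positive = 0.6/0.04 = 15.
Target posterior odds = 0.9/0.1 = 9.
Need (33/967) × 15ⁿ ≥ 9, i.e. 15ⁿ ≥ 2901/11.
15² = 225 falls short of 2901/11 but 15³ = 3375 reaches it, so n = 3.

3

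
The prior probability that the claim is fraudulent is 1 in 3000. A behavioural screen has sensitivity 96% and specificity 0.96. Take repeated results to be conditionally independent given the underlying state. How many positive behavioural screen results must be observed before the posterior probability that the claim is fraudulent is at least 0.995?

Prior odds = (1/3000)/(2999/3000) = 1/2999.
False-positive rate = 1 − 0.96 = 0.04; likelihood ratio of a positive = 0.96/0.04 = 24.
Target odds: 0.995 ÷ 0.005 = 199.
Need (1/2999) × 24ⁿ ≥ 199, i.e. 24ⁿ ≥ 596801.
24⁴ = 331776 falls short of 596801 but 24⁵ = 7962624 reaches it, so n = 5.

5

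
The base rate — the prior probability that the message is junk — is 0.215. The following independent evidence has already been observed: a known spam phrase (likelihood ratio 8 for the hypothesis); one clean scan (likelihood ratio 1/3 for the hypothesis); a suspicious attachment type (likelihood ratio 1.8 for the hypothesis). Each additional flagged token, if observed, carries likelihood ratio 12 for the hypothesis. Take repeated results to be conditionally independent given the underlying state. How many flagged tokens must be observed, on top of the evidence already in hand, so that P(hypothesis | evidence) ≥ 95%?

Prior odds = 0.215/0.785 = 43/157.
Combined Bayes factor of the evidence already in hand = 8 × (1/3) × 1.8 = 4.8.
Odds after that evidence = (43/157) × 4.8 = 1032/785.
Target odds = 0.95/0.05 = 19.
Need 12ⁿ ≥ 19 ÷ (1032/785) = 14915/1032.
12¹ = 12 falls short of 14915/1032 but 12² = 144 reaches it, so n = 2.

2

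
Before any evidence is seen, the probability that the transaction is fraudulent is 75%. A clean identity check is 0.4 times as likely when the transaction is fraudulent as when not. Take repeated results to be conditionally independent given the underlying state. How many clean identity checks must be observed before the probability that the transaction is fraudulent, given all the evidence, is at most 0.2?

Prior odds: 0.75 ÷ 0.25 = 3.
Likelihood ratio per clean identity check = 0.4.
Target odds: 0.2 ÷ 0.8 = 0.25.
Require 0.4ⁿ ≤ 0.25 ÷ 3 = 1/12.
0.4² = 0.16 is still above 1/12 but 0.4³ = 0.064 is at or below it, so n = 3.

3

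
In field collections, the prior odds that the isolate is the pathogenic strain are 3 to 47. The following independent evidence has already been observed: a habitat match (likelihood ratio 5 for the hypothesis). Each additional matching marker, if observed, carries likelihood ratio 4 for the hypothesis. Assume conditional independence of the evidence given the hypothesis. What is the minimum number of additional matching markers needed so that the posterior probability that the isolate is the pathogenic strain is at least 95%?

3

Prior odds = 3/47.
Bayes factor of the evidence already in hand = 5.
Odds after that evidence = (3/47) × 5 = 15/47.
Target odds = 0.95/0.05 = 19.
Need 4ⁿ ≥ 19 ÷ (15/47) = 893/15.
4² = 16 falls short of 893/15 but 4³ = 64 reaches it, so n = 3.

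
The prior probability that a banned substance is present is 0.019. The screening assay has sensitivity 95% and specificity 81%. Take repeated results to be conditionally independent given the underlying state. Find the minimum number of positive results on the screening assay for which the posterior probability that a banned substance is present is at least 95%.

Prior odds: 0.019 ÷ 0.981 = 19/981.
False-positive rate = 1 − 0.81 = 0.19; likelihood ratio of a positive = 0.95/0.19 = 5.
Target odds: 0.95 ÷ 0.05 = 19.
Require 5ⁿ ≥ 19 ÷ (19/981) = 981.
5⁴ = 625 falls short of 981 but 5⁵ = 3125 reaches it, so n = 5.

5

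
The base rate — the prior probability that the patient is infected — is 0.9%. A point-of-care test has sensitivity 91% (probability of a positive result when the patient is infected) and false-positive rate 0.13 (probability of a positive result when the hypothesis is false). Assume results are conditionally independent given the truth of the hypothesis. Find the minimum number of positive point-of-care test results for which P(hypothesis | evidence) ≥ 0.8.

Prior odds = 0.009/0.991 = 9/991.
Likelihood ratio of a positive result = 0.91/0.13 = 7.
Target odds: 0.8 ÷ 0.2 = 4.
Require 7ⁿ ≥ 4 ÷ (9/991) = 3964/9.
7³ = 343 falls short of 3964/9 but 7⁴ = 2401 reaches it, so n = 4.

4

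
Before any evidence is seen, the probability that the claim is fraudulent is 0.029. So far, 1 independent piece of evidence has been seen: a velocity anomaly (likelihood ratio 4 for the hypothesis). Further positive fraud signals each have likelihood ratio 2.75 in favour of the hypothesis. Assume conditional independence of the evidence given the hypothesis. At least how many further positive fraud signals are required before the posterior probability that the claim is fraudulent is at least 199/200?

8

Prior odds = 0.029/0.971 = 29/971.
Bayes factor of the evidence already in hand = 4.
Odds after that evidence = (29/971) × 4 = 116/971.
Target odds = 0.995/0.005 = 199.
Need 2.75ⁿ ≥ 199 ÷ (116/971) = 193229/116.
2.75⁷ = 19487171/16384 falls short of 193229/116 but 2.75⁸ = 214358881/65536 reaches it, so n = 8.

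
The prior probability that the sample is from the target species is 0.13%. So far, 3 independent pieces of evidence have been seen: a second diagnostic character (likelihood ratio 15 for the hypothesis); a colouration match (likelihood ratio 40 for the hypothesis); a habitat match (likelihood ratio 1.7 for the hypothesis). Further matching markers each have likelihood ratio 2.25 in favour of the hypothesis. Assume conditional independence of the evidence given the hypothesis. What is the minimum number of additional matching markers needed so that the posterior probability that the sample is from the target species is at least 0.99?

Prior odds = 0.0013/0.9987 = 13/9987.
Combined Bayes factor of the evidence already in hand = 15 × 40 × 1.7 = 1020.
Odds after that evidence = (13/9987) × 1020 = 4420/3329.
Target odds = 0.99/0.01 = 99.
Need 2.25ⁿ ≥ 99 ÷ (4420/3329) = 329571/4420.
2.25⁵ = 59049/1024 falls short of 329571/4420 but 2.25⁶ = 531441/4096 reaches it, so n = 6.

6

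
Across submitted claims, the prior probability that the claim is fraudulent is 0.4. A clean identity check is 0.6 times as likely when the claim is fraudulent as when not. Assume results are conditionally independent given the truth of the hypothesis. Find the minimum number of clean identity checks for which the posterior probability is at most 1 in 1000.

Prior odds = 0.4/0.6 = 2/3.
Likelihood ratio per clean identity check = 0.6.
Target posterior odds = 0.001/0.999 = 1/999.
Need (2/3) × 0.6ⁿ ≤ 1/999, i.e. 0.6ⁿ ≤ 1/666.
0.6¹² = 531441/244140625 is still above 1/666 but 0.6¹³ ≈0.00130607 is at or below it, so n = 13.

13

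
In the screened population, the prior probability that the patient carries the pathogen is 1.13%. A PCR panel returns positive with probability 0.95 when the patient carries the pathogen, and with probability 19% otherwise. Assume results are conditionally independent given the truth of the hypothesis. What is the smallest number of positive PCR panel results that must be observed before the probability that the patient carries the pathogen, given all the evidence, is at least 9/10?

Prior odds = 0.0113/0.9887 = 113/9887.
Likelihood ratio of a positive result = 0.95/0.19 = 5.
Target posterior odds = 0.9/0.1 = 9.
Require 5ⁿ ≥ 9 ÷ (113/9887) = 88983/113.
5⁴ = 625 falls short of 88983/113 but 5⁵ = 3125 reaches it, so n = 5.

5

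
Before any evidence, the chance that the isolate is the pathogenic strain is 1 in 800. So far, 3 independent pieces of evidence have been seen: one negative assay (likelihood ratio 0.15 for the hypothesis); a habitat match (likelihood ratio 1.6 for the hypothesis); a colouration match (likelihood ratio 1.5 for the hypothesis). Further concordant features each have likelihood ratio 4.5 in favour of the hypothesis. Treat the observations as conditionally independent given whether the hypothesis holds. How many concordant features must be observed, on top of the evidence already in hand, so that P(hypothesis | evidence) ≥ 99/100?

Prior odds = 0.00125/0.99875 = 1/799.
Combined Bayes factor of the evidence already in hand = 0.15 × 1.6 × 1.5 = 0.36.
Odds after that evidence = (1/799) × 0.36 = 9/19975.
Target odds = 0.99/0.01 = 99.
Need 4.5ⁿ ≥ 99 ÷ (9/19975) = 219725.
4.5⁸ = 43046721/256 falls short of 219725 but 4.5⁹ = 387420489/512 reaches it, so n = 9.

9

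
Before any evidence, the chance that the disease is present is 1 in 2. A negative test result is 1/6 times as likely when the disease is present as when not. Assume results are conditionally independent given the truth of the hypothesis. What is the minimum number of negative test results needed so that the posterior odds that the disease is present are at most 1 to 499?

Prior odds: 0.5 ÷ 0.5 = 1.
Likelihood ratio per negative test result = 1/6.
Target odds = 1/499.
Require (1/6)ⁿ ≤ 1/499 ÷ 1 = 1/499.
(1/6)³ = 1/216 is still above 1/499 but (1/6)⁴ = 1/1296 is at or below it, so n = 4.

4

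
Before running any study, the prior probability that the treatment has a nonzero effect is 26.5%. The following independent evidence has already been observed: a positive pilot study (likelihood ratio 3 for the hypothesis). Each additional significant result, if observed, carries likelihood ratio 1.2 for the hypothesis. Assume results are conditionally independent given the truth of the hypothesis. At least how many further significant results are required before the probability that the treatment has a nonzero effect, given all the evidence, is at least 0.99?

25

Prior odds = 0.265/0.735 = 53/147.
Bayes factor of the evidence already in hand = 3.
Odds after that evidence = (53/147) × 3 = 53/49.
Target odds = 0.99/0.01 = 99.
Need 1.2ⁿ ≥ 99 ÷ (53/49) = 4851/53.
1.2²⁴ ≈79.4968 falls short of 4851/53 but 1.2²⁵ ≈95.3962 reaches it, so n = 25.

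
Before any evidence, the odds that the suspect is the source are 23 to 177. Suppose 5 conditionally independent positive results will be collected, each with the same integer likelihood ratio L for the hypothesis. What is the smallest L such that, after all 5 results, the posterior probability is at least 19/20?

Prior odds = 23/177.
Target odds = 0.95/0.05 = 19.
Need L⁵ ≥ 19 ÷ (23/177) = 3363/23.
2⁵ = 32 < 3363/23 ≤ 243 = 3⁵, so L = 3.

3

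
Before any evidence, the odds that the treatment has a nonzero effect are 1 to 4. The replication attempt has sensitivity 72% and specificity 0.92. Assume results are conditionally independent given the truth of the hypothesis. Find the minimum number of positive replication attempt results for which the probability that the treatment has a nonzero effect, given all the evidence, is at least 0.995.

Prior odds = 0.25.
False-positive rate = 1 − 0.92 = 0.08; likelihood ratio of a positive = 0.72/0.08 = 9.
Target odds: 0.995 ÷ 0.005 = 199.
Need 0.25 × 9ⁿ ≥ 199, i.e. 9ⁿ ≥ 796.
9³ = 729 falls short of 796 but 9⁴ = 6561 reaches it, so n = 4.

4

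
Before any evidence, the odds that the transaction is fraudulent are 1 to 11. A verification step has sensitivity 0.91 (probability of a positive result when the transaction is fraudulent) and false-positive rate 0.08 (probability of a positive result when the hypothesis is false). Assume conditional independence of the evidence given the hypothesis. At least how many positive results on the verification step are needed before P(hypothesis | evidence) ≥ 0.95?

Prior odds = 1/11.
Likelihood ratio of a positive result = 0.91/0.08 = 11.375.
Target odds: 0.95 ÷ 0.05 = 19.
Need (1/11) × 11.375ⁿ ≥ 19, i.e. 11.375ⁿ ≥ 209.
11.375² = 129.390625 falls short of 209 but 11.375³ = 753571/512 reaches it, so n = 3.

3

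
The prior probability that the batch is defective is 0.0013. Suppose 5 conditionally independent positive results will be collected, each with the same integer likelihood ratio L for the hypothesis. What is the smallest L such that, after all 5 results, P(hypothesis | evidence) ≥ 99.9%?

16

Prior odds = 0.0013/0.9987 = 13/9987.
Target odds = 0.999/0.001 = 999.
Need L⁵ ≥ 999 ÷ (13/9987) = 9977013/13.
15⁵ = 759375 < 9977013/13 ≤ 1048576 = 16⁵, so L = 16.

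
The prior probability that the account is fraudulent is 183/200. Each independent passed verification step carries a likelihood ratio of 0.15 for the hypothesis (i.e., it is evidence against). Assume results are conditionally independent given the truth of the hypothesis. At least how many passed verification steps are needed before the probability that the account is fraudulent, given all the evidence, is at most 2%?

4

Prior odds: 0.915 ÷ 0.085 = 183/17.
Likelihood ratio per passed verification step = 0.15.
Target posterior odds = 0.02/0.98 = 1/49.
Require 0.15ⁿ ≤ 1/49 ÷ (183/17) = 17/8967.
0.15³ = 0.003375 is still above 17/8967 but 0.15⁴ = 81/160000 is at or below it, so n = 4.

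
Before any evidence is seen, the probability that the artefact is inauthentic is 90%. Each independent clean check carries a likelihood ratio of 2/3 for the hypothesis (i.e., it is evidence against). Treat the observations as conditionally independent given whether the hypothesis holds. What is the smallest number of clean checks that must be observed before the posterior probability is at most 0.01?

17

Prior odds: 0.9 ÷ 0.1 = 9.
Likelihood ratio per clean check = 2/3.
Target posterior odds = 0.01/0.99 = 1/99.
Need 9 × (2/3)ⁿ ≤ 1/99, i.e. (2/3)ⁿ ≤ 1/891.
(2/3)¹⁶ = 65536/43046721 is still above 1/891 but (2/3)¹⁷ = 131072/129140163 is at or below it, so n = 17.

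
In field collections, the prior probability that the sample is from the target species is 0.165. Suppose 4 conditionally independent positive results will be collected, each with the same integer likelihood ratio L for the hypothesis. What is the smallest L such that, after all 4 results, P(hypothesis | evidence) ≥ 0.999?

9

Prior odds = 0.165/0.835 = 33/167.
Target odds = 0.999/0.001 = 999.
Need L⁴ ≥ 999 ÷ (33/167) = 55611/11.
8⁴ = 4096 < 55611/11 ≤ 6561 = 9⁴, so L = 9.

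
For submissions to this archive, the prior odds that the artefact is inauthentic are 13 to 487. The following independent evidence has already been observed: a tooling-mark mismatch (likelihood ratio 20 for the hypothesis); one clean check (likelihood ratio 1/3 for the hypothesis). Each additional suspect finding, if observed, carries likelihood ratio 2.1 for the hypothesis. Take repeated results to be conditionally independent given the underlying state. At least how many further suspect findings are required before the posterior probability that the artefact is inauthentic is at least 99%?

9

Prior odds = 13/487.
Combined Bayes factor of the evidence already in hand = 20 × (1/3) = 20/3.
Odds after that evidence = (13/487) × 20/3 = 260/1461.
Target odds = 0.99/0.01 = 99.
Need 2.1ⁿ ≥ 99 ÷ (260/1461) = 144639/260.
2.1⁸ ≈378.229 falls short of 144639/260 but 2.1⁹ ≈794.28 reaches it, so n = 9.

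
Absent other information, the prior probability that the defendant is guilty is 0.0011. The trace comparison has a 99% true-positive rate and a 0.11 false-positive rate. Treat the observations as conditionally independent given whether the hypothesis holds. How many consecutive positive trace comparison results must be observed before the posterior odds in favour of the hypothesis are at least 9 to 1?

5

Prior odds = 0.0011/0.9989 = 11/9989.
Likelihood ratio of a positive result = 0.99/0.11 = 9.
Target odds = 9.
Need (11/9989) × 9ⁿ ≥ 9, i.e. 9ⁿ ≥ 89901/11.
9⁴ = 6561 falls short of 89901/11 but 9⁵ = 59049 reaches it, so n = 5.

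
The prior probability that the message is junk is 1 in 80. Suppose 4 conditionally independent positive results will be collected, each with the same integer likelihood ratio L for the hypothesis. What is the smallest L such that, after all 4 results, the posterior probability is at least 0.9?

6

Prior odds = 0.0125/0.9875 = 1/79.
Target odds = 0.9/0.1 = 9.
Need L⁴ ≥ 9 ÷ (1/79) = 711.
5⁴ = 625 < 711 ≤ 1296 = 6⁴, so L = 6.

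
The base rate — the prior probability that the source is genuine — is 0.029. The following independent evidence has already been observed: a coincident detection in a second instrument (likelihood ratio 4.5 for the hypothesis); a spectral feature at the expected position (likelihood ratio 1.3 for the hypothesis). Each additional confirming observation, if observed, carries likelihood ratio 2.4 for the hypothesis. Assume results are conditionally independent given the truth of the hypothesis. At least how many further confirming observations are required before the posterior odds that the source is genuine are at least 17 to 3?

4

Prior odds = 0.029/0.971 = 29/971.
Combined Bayes factor of the evidence already in hand = 4.5 × 1.3 = 5.85.
Odds after that evidence = (29/971) × 5.85 = 3393/19420.
Target odds = 17/3.
Need 2.4ⁿ ≥ 17/3 ÷ (3393/19420) = 330140/10179.
2.4³ = 13.824 falls short of 330140/10179 but 2.4⁴ = 33.1776 reaches it, so n = 4.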